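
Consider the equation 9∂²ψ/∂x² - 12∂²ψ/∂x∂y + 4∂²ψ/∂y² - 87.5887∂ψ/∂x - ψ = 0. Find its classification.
Parabolic. (A = 9, B = -12, C = 4 gives B² - 4AC = 0.)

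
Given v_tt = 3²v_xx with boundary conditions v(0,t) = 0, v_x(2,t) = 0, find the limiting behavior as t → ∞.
v oscillates (no decay). Energy is conserved; the solution oscillates indefinitely as standing waves.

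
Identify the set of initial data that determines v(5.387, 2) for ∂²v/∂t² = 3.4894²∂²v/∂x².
Domain of dependence: [-1.5918, 12.3658]. Signals travel at speed 3.4894, so data within |x - 5.387| ≤ 3.4894·2 = 6.9788 can reach the point.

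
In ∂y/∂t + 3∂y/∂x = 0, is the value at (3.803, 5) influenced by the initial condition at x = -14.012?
No. Only data at x = -11.197 affects (3.803, 5). Advection has one-way propagation along characteristics.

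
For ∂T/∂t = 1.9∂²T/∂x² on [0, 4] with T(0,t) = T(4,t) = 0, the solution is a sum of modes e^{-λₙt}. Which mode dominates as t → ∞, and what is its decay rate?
Eigenvalues: λₙ = 1.9n²π²/4².
First three modes:
  n=1: λ₁ = 1.9π²/4² ≈ 1.172
  n=2: λ₂ = 7.6π²/4² ≈ 4.688 (4× faster decay)
  n=3: λ₃ = 17.1π²/4² ≈ 10.548 (9× faster decay)
As t → ∞, higher modes decay exponentially faster. The n=1 mode dominates: T ~ c₁ sin(πx/4) e^{-λ₁t}.
Decay rate: λ₁ = 1.9π²/4² ≈ 1.172.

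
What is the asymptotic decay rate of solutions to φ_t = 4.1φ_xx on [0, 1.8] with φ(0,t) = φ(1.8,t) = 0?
Eigenvalues: λₙ = 4.1n²π²/1.8².
First three modes:
  n=1: λ₁ = 4.1π²/1.8² ≈ 12.489
  n=2: λ₂ = 16.4π²/1.8² ≈ 49.957 (4× faster decay)
  n=3: λ₃ = 36.9π²/1.8² ≈ 112.404 (9× faster decay)
As t → ∞, higher modes decay exponentially faster. The n=1 mode dominates: φ ~ c₁ sin(πx/1.8) e^{-λ₁t}.
Decay rate: λ₁ = 4.1π²/1.8² ≈ 12.489.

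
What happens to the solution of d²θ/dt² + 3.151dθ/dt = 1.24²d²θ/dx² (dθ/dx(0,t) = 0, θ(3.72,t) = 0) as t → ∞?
θ → 0. Damping (γ=3.151) dissipates energy; oscillations decay exponentially.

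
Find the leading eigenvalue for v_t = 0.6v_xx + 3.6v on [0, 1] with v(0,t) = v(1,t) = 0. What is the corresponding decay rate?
Eigenvalues: λₙ = 0.6n²π²/1² - 3.6.
First three modes:
  n=1: λ₁ = 0.6π² - 3.6 ≈ 2.322
  n=2: λ₂ = 2.4π² - 3.6 ≈ 20.087
  n=3: λ₃ = 5.4π² - 3.6 ≈ 49.696
Since 0.6π² ≈ 5.922 > 3.6, all λₙ > 0.
The n=1 mode decays slowest → dominates as t → ∞.
Asymptotic: v ~ c₁ sin(πx/1) e^{-λ₁t} with decay rate λ₁ ≈ 2.322.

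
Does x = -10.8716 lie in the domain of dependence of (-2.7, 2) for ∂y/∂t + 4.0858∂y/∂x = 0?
Yes. The characteristic through (-2.7, 2) passes through x = -10.8716.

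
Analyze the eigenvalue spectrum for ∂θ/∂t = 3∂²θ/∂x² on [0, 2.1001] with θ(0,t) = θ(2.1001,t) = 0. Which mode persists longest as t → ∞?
Eigenvalues: λₙ = 3n²π²/2.1001².
First three modes:
  n=1: λ₁ = 3π²/2.1001² ≈ 6.713
  n=2: λ₂ = 12π²/2.1001² ≈ 26.854 (4× faster decay)
  n=3: λ₃ = 27π²/2.1001² ≈ 60.42 (9× faster decay)
As t → ∞, higher modes decay exponentially faster. The n=1 mode dominates: θ ~ c₁ sin(πx/2.1001) e^{-λ₁t}.
Decay rate: λ₁ = 3π²/2.1001² ≈ 6.713.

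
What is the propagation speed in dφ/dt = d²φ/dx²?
Infinite. The heat equation is parabolic, not hyperbolic, so disturbances propagate instantly.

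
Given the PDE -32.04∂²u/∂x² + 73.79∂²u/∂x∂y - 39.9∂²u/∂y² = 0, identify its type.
The second-order coefficients are A = -32.04, B = 73.79, C = -39.9. Since B² - 4AC = 331.3801 > 0, this is a hyperbolic PDE.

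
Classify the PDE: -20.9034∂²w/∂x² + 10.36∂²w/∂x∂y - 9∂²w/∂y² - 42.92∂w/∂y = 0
A = -20.9034, B = 10.36, C = -9. Discriminant B² - 4AC = -645.1928. Since -645.1928 < 0, elliptic.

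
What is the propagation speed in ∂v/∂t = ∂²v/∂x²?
Infinite. The heat equation is parabolic, not hyperbolic, so disturbances propagate instantly.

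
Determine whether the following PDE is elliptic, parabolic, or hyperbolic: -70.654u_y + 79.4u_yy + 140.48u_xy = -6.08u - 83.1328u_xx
Rewriting in standard form: 83.1328u_xx + 140.48u_xy + 79.4u_yy - 70.654u_y + 6.08u = 0. Coefficients: A = 83.1328, B = 140.48, C = 79.4. B² - 4AC = -6668.34688, which is negative, so the equation is elliptic.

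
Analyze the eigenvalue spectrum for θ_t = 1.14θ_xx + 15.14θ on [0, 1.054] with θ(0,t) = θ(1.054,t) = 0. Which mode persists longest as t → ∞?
Eigenvalues: λₙ = 1.14n²π²/1.054² - 15.14.
First three modes:
  n=1: λ₁ = 1.14π²/1.054² - 15.14 ≈ -5.012
  n=2: λ₂ = 4.56π²/1.054² - 15.14 ≈ 25.372
  n=3: λ₃ = 10.26π²/1.054² - 15.14 ≈ 76.012
Since 1.14π²/1.054² ≈ 10.128 < 15.14, λ₁ < 0.
The n=1 mode grows fastest (−λₙ is largest for n=1) → dominates.
Asymptotic: θ ~ c₁ sin(πx/1.054) e^{5.012t} (exponential growth at rate −λ₁ ≈ 5.012).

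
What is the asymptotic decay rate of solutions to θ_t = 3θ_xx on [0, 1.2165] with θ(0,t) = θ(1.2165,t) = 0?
Eigenvalues: λₙ = 3n²π²/1.2165².
First three modes:
  n=1: λ₁ = 3π²/1.2165² ≈ 20.008
  n=2: λ₂ = 12π²/1.2165² ≈ 80.031 (4× faster decay)
  n=3: λ₃ = 27π²/1.2165² ≈ 180.069 (9× faster decay)
As t → ∞, higher modes decay exponentially faster. The n=1 mode dominates: θ ~ c₁ sin(πx/1.2165) e^{-λ₁t}.
Decay rate: λ₁ = 3π²/1.2165² ≈ 20.008.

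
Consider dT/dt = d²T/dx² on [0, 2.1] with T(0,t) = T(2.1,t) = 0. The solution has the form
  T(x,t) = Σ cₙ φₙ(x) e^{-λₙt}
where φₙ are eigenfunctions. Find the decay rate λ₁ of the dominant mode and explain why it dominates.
Eigenvalues: λₙ = n²π²/2.1².
First three modes:
  n=1: λ₁ = π²/2.1² ≈ 2.238
  n=2: λ₂ = 4π²/2.1² ≈ 8.952 (4× faster decay)
  n=3: λ₃ = 9π²/2.1² ≈ 20.142 (9× faster decay)
As t → ∞, higher modes decay exponentially faster. The n=1 mode dominates: T ~ c₁ sin(πx/2.1) e^{-λ₁t}.
Decay rate: λ₁ = π²/2.1² ≈ 2.238.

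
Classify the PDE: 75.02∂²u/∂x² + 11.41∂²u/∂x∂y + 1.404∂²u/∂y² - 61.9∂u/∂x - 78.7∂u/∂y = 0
A = 75.02, B = 11.41, C = 1.404. Discriminant B² - 4AC = -291.12422. Since -291.12422 < 0, elliptic.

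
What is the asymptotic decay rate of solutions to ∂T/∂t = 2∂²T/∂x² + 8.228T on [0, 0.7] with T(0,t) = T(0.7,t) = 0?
Eigenvalues: λₙ = 2n²π²/0.7² - 8.228.
First three modes:
  n=1: λ₁ = 2π²/0.7² - 8.228 ≈ 32.056
  n=2: λ₂ = 8π²/0.7² - 8.228 ≈ 152.908
  n=3: λ₃ = 18π²/0.7² - 8.228 ≈ 354.329
Since 2π²/0.7² ≈ 40.284 > 8.228, all λₙ > 0.
The n=1 mode decays slowest → dominates as t → ∞.
Asymptotic: T ~ c₁ sin(πx/0.7) e^{-λ₁t} with decay rate λ₁ ≈ 32.056.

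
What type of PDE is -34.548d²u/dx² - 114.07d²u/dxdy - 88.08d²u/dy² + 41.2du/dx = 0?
With A = -34.548, B = -114.07, C = -88.08, the discriminant is 840.01354. This is a hyperbolic PDE.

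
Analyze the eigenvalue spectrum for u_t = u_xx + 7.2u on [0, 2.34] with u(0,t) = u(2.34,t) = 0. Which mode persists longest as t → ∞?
Eigenvalues: λₙ = n²π²/2.34² - 7.2.
First three modes:
  n=1: λ₁ = π²/2.34² - 7.2 ≈ -5.398
  n=2: λ₂ = 4π²/2.34² - 7.2 ≈ 0.01
  n=3: λ₃ = 9π²/2.34² - 7.2 ≈ 9.022
Since π²/2.34² ≈ 1.802 < 7.2, λ₁ < 0.
The n=1 mode grows fastest (−λₙ is largest for n=1) → dominates.
Asymptotic: u ~ c₁ sin(πx/2.34) e^{5.398t} (exponential growth at rate −λ₁ ≈ 5.398).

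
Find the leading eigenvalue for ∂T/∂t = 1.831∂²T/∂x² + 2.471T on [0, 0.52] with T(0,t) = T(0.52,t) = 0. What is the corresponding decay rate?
Eigenvalues: λₙ = 1.831n²π²/0.52² - 2.471.
First three modes:
  n=1: λ₁ = 1.831π²/0.52² - 2.471 ≈ 64.361
  n=2: λ₂ = 7.324π²/0.52² - 2.471 ≈ 264.855
  n=3: λ₃ = 16.479π²/0.52² - 2.471 ≈ 599.013
Since 1.831π²/0.52² ≈ 66.832 > 2.471, all λₙ > 0.
The n=1 mode decays slowest → dominates as t → ∞.
Asymptotic: T ~ c₁ sin(πx/0.52) e^{-λ₁t} with decay rate λ₁ ≈ 64.361.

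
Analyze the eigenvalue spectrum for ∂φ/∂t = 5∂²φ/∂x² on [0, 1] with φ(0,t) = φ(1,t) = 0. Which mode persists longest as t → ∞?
Eigenvalues: λₙ = 5n²π².
First three modes:
  n=1: λ₁ = 5π² ≈ 49.348
  n=2: λ₂ = 20π² ≈ 197.392 (4× faster decay)
  n=3: λ₃ = 45π² ≈ 444.132 (9× faster decay)
As t → ∞, higher modes decay exponentially faster. The n=1 mode dominates: φ ~ c₁ sin(πx) e^{-λ₁t}.
Decay rate: λ₁ = 5π² ≈ 49.348.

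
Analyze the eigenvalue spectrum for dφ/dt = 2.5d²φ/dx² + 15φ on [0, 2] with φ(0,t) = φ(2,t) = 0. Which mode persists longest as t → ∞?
Eigenvalues: λₙ = 2.5n²π²/2² - 15.
First three modes:
  n=1: λ₁ = 2.5π²/2² - 15 ≈ -8.831
  n=2: λ₂ = 10π²/2² - 15 ≈ 9.674
  n=3: λ₃ = 22.5π²/2² - 15 ≈ 40.517
Since 2.5π²/2² ≈ 6.169 < 15, λ₁ < 0.
The n=1 mode grows fastest (−λₙ is largest for n=1) → dominates.
Asymptotic: φ ~ c₁ sin(πx/2) e^{8.831t} (exponential growth at rate −λ₁ ≈ 8.831).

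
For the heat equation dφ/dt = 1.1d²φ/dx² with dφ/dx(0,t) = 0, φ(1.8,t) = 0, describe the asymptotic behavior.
φ → 0. Heat escapes through the Dirichlet boundary.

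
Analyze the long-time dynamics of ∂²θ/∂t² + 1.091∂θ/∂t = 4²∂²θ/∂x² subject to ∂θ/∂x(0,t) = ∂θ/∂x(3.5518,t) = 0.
Long-time behavior: θ → constant (steady state). Damping (γ=1.091) dissipates the nonconstant modes; with Neumann BCs the spatial average obeys M''+γM'=0 and tends to a finite limit.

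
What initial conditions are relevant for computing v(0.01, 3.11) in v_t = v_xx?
The entire real line. The heat equation has infinite propagation speed: any initial disturbance instantly affects all points (though exponentially small far away).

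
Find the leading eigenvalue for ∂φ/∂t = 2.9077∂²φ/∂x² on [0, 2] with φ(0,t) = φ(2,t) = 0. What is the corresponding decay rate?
Eigenvalues: λₙ = 2.9077n²π²/2².
First three modes:
  n=1: λ₁ = 2.9077π²/2² ≈ 7.174
  n=2: λ₂ = 11.6308π²/2² ≈ 28.698 (4× faster decay)
  n=3: λ₃ = 26.1693π²/2² ≈ 64.57 (9× faster decay)
As t → ∞, higher modes decay exponentially faster. The n=1 mode dominates: φ ~ c₁ sin(πx/2) e^{-λ₁t}.
Decay rate: λ₁ = 2.9077π²/2² ≈ 7.174.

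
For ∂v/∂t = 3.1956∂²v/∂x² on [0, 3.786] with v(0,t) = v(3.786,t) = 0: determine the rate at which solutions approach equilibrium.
Eigenvalues: λₙ = 3.1956n²π²/3.786².
First three modes:
  n=1: λ₁ = 3.1956π²/3.786² ≈ 2.2
  n=2: λ₂ = 12.7824π²/3.786² ≈ 8.801 (4× faster decay)
  n=3: λ₃ = 28.7604π²/3.786² ≈ 19.803 (9× faster decay)
As t → ∞, higher modes decay exponentially faster. The n=1 mode dominates: v ~ c₁ sin(πx/3.786) e^{-λ₁t}.
Decay rate: λ₁ = 3.1956π²/3.786² ≈ 2.2.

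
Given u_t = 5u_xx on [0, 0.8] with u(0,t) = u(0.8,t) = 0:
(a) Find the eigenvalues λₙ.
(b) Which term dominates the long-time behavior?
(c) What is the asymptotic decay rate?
Eigenvalues: λₙ = 5n²π²/0.8².
First three modes:
  n=1: λ₁ = 5π²/0.8² ≈ 77.106
  n=2: λ₂ = 20π²/0.8² ≈ 308.425 (4× faster decay)
  n=3: λ₃ = 45π²/0.8² ≈ 693.957 (9× faster decay)
As t → ∞, higher modes decay exponentially faster. The n=1 mode dominates: u ~ c₁ sin(πx/0.8) e^{-λ₁t}.
Decay rate: λ₁ = 5π²/0.8² ≈ 77.106.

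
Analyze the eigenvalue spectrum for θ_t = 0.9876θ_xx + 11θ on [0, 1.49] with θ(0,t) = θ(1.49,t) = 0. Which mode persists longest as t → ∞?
Eigenvalues: λₙ = 0.9876n²π²/1.49² - 11.
First three modes:
  n=1: λ₁ = 0.9876π²/1.49² - 11 ≈ -6.61
  n=2: λ₂ = 3.9504π²/1.49² - 11 ≈ 6.562
  n=3: λ₃ = 8.8884π²/1.49² - 11 ≈ 28.514
Since 0.9876π²/1.49² ≈ 4.39 < 11, λ₁ < 0.
The n=1 mode grows fastest (−λₙ is largest for n=1) → dominates.
Asymptotic: θ ~ c₁ sin(πx/1.49) e^{6.61t} (exponential growth at rate −λ₁ ≈ 6.61).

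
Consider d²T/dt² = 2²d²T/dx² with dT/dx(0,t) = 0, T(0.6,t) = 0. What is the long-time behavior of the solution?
As t → ∞, T oscillates (no decay). Energy is conserved; the solution oscillates indefinitely as standing waves.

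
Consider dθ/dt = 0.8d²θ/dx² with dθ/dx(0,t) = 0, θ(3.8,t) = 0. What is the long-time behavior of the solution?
As t → ∞, θ → 0. Heat escapes through the Dirichlet boundary.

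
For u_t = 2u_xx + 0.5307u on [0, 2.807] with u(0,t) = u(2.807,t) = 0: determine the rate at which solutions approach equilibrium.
Eigenvalues: λₙ = 2n²π²/2.807² - 0.5307.
First three modes:
  n=1: λ₁ = 2π²/2.807² - 0.5307 ≈ 1.975
  n=2: λ₂ = 8π²/2.807² - 0.5307 ≈ 9.49
  n=3: λ₃ = 18π²/2.807² - 0.5307 ≈ 22.016
Since 2π²/2.807² ≈ 2.505 > 0.5307, all λₙ > 0.
The n=1 mode decays slowest → dominates as t → ∞.
Asymptotic: u ~ c₁ sin(πx/2.807) e^{-λ₁t} with decay rate λ₁ ≈ 1.975.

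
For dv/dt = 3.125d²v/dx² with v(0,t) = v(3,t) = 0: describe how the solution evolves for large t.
v → 0. Heat diffuses out through both boundaries.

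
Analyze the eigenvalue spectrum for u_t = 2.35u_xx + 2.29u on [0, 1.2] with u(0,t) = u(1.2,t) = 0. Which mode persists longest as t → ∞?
Eigenvalues: λₙ = 2.35n²π²/1.2² - 2.29.
First three modes:
  n=1: λ₁ = 2.35π²/1.2² - 2.29 ≈ 13.817
  n=2: λ₂ = 9.4π²/1.2² - 2.29 ≈ 62.137
  n=3: λ₃ = 21.15π²/1.2² - 2.29 ≈ 142.67
Since 2.35π²/1.2² ≈ 16.107 > 2.29, all λₙ > 0.
The n=1 mode decays slowest → dominates as t → ∞.
Asymptotic: u ~ c₁ sin(πx/1.2) e^{-λ₁t} with decay rate λ₁ ≈ 13.817.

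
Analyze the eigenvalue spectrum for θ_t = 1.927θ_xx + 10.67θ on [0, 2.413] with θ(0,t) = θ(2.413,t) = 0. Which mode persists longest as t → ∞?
Eigenvalues: λₙ = 1.927n²π²/2.413² - 10.67.
First three modes:
  n=1: λ₁ = 1.927π²/2.413² - 10.67 ≈ -7.404
  n=2: λ₂ = 7.708π²/2.413² - 10.67 ≈ 2.396
  n=3: λ₃ = 17.343π²/2.413² - 10.67 ≈ 18.727
Since 1.927π²/2.413² ≈ 3.266 < 10.67, λ₁ < 0.
The n=1 mode grows fastest (−λₙ is largest for n=1) → dominates.
Asymptotic: θ ~ c₁ sin(πx/2.413) e^{7.404t} (exponential growth at rate −λ₁ ≈ 7.404).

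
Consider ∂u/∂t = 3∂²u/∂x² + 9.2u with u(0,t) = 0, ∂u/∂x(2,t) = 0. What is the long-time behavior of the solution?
As t → ∞, u grows unboundedly. Reaction dominates diffusion (r=9.2 > κπ²/(4L²)≈1.85); solution grows exponentially.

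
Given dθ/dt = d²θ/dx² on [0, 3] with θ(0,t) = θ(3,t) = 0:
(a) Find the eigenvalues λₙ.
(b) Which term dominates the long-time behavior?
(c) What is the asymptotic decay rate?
Eigenvalues: λₙ = n²π²/3².
First three modes:
  n=1: λ₁ = π²/3² ≈ 1.097
  n=2: λ₂ = 4π²/3² ≈ 4.386 (4× faster decay)
  n=3: λ₃ = 9π²/3² ≈ 9.87 (9× faster decay)
As t → ∞, higher modes decay exponentially faster. The n=1 mode dominates: θ ~ c₁ sin(πx/3) e^{-λ₁t}.
Decay rate: λ₁ = π²/3² ≈ 1.097.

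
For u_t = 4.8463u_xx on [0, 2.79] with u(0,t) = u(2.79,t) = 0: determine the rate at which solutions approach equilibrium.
Eigenvalues: λₙ = 4.8463n²π²/2.79².
First three modes:
  n=1: λ₁ = 4.8463π²/2.79² ≈ 6.145
  n=2: λ₂ = 19.3852π²/2.79² ≈ 24.579 (4× faster decay)
  n=3: λ₃ = 43.6167π²/2.79² ≈ 55.302 (9× faster decay)
As t → ∞, higher modes decay exponentially faster. The n=1 mode dominates: u ~ c₁ sin(πx/2.79) e^{-λ₁t}.
Decay rate: λ₁ = 4.8463π²/2.79² ≈ 6.145.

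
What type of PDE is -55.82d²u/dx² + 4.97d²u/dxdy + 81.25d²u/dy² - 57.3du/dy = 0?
With A = -55.82, B = 4.97, C = 81.25, the discriminant is 18166.2009. This is a hyperbolic PDE.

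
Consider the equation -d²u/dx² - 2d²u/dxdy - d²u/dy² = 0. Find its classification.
Parabolic. (A = -1, B = -2, C = -1 gives B² - 4AC = 0.)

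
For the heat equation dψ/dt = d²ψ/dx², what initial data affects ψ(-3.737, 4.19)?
The entire real line. The heat equation has infinite propagation speed: any initial disturbance instantly affects all points (though exponentially small far away).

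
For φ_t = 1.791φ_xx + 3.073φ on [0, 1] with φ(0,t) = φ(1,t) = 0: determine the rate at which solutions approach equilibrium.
Eigenvalues: λₙ = 1.791n²π²/1² - 3.073.
First three modes:
  n=1: λ₁ = 1.791π² - 3.073 ≈ 14.603
  n=2: λ₂ = 7.164π² - 3.073 ≈ 67.633
  n=3: λ₃ = 16.119π² - 3.073 ≈ 156.015
Since 1.791π² ≈ 17.676 > 3.073, all λₙ > 0.
The n=1 mode decays slowest → dominates as t → ∞.
Asymptotic: φ ~ c₁ sin(πx/1) e^{-λ₁t} with decay rate λ₁ ≈ 14.603.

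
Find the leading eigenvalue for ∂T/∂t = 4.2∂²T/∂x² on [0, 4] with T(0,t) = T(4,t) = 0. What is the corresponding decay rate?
Eigenvalues: λₙ = 4.2n²π²/4².
First three modes:
  n=1: λ₁ = 4.2π²/4² ≈ 2.591
  n=2: λ₂ = 16.8π²/4² ≈ 10.363 (4× faster decay)
  n=3: λ₃ = 37.8π²/4² ≈ 23.317 (9× faster decay)
As t → ∞, higher modes decay exponentially faster. The n=1 mode dominates: T ~ c₁ sin(πx/4) e^{-λ₁t}.
Decay rate: λ₁ = 4.2π²/4² ≈ 2.591.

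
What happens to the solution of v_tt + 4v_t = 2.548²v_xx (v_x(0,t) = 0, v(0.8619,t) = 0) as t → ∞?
v → 0. Damping (γ=4) dissipates energy; oscillations decay exponentially.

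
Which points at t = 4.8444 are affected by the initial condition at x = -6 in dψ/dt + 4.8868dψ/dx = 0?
At x = 17.67361392. The characteristic carries data from (-6, 0) to (17.67361392, 4.8444).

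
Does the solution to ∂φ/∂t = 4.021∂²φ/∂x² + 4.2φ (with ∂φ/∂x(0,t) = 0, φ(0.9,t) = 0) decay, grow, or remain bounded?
φ → 0. Diffusion dominates reaction (r=4.2 < κπ²/(4L²)≈12.25); solution decays.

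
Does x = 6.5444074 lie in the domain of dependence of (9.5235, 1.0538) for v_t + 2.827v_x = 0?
Yes. The characteristic through (9.5235, 1.0538) passes through x = 6.5444074.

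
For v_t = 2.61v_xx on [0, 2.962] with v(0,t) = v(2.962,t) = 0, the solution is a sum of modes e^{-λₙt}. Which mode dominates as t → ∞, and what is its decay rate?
Eigenvalues: λₙ = 2.61n²π²/2.962².
First three modes:
  n=1: λ₁ = 2.61π²/2.962² ≈ 2.936
  n=2: λ₂ = 10.44π²/2.962² ≈ 11.744 (4× faster decay)
  n=3: λ₃ = 23.49π²/2.962² ≈ 26.425 (9× faster decay)
As t → ∞, higher modes decay exponentially faster. The n=1 mode dominates: v ~ c₁ sin(πx/2.962) e^{-λ₁t}.
Decay rate: λ₁ = 2.61π²/2.962² ≈ 2.936.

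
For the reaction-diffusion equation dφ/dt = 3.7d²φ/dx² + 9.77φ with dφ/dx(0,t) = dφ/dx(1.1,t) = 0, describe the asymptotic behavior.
φ grows unboundedly. With Neumann BCs the constant mode has diffusion eigenvalue 0, so any r > 0 makes it grow like e^(9.77t); solution grows exponentially.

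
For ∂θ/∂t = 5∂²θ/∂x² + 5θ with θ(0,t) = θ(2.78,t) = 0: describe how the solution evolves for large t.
θ → 0. Diffusion dominates reaction (r=5 < κπ²/L²≈6.39); solution decays.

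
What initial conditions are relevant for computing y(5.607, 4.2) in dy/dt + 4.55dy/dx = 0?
A single point: x = -13.503. The characteristic through (5.607, 4.2) is x - 4.55t = const, so x = 5.607 - 4.55·4.2 = -13.503.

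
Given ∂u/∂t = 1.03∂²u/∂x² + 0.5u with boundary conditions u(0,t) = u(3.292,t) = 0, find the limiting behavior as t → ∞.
u → 0. Diffusion dominates reaction (r=0.5 < κπ²/L²≈0.94); solution decays.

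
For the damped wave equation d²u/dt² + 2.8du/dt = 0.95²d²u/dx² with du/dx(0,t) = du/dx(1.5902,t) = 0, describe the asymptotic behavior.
u → constant (steady state). Damping (γ=2.8) dissipates the nonconstant modes; with Neumann BCs the spatial average obeys M''+γM'=0 and tends to a finite limit.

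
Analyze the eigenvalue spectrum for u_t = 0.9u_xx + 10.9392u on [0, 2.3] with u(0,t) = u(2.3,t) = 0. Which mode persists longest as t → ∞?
Eigenvalues: λₙ = 0.9n²π²/2.3² - 10.9392.
First three modes:
  n=1: λ₁ = 0.9π²/2.3² - 10.9392 ≈ -9.26
  n=2: λ₂ = 3.6π²/2.3² - 10.9392 ≈ -4.223
  n=3: λ₃ = 8.1π²/2.3² - 10.9392 ≈ 4.173
Since 0.9π²/2.3² ≈ 1.679 < 10.9392, λ₁ < 0.
The n=1 mode grows fastest (−λₙ is largest for n=1) → dominates.
Asymptotic: u ~ c₁ sin(πx/2.3) e^{9.26t} (exponential growth at rate −λ₁ ≈ 9.26).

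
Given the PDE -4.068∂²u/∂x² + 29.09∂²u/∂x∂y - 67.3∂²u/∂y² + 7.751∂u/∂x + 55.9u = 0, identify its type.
The second-order coefficients are A = -4.068, B = 29.09, C = -67.3. Since B² - 4AC = -248.8775 < 0, this is an elliptic PDE.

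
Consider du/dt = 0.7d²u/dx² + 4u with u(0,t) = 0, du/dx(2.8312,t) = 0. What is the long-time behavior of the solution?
As t → ∞, u grows unboundedly. Reaction dominates diffusion (r=4 > κπ²/(4L²)≈0.22); solution grows exponentially.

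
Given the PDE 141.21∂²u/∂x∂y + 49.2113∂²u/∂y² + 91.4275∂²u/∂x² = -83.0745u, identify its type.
Rewriting in standard form: 91.4275∂²u/∂x² + 141.21∂²u/∂x∂y + 49.2113∂²u/∂y² + 83.0745u = 0. The second-order coefficients are A = 91.4275, B = 141.21, C = 49.2113. Since B² - 4AC = 1943.199577 > 0, this is a hyperbolic PDE.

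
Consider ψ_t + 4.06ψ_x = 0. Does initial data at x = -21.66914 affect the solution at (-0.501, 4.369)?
No. Only data at x = -18.23914 affects (-0.501, 4.369). Advection has one-way propagation along characteristics.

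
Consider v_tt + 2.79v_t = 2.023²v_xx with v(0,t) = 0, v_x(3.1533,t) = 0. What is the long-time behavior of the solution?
As t → ∞, v → 0. Damping (γ=2.79) dissipates energy; oscillations decay exponentially.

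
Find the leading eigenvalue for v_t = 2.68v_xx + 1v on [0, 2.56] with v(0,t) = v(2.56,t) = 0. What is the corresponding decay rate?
Eigenvalues: λₙ = 2.68n²π²/2.56² - 1.
First three modes:
  n=1: λ₁ = 2.68π²/2.56² - 1 ≈ 3.036
  n=2: λ₂ = 10.72π²/2.56² - 1 ≈ 15.144
  n=3: λ₃ = 24.12π²/2.56² - 1 ≈ 35.324
Since 2.68π²/2.56² ≈ 4.036 > 1, all λₙ > 0.
The n=1 mode decays slowest → dominates as t → ∞.
Asymptotic: v ~ c₁ sin(πx/2.56) e^{-λ₁t} with decay rate λ₁ ≈ 3.036.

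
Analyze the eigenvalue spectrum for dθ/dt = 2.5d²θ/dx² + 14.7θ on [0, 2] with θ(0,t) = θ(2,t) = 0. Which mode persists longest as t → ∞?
Eigenvalues: λₙ = 2.5n²π²/2² - 14.7.
First three modes:
  n=1: λ₁ = 2.5π²/2² - 14.7 ≈ -8.531
  n=2: λ₂ = 10π²/2² - 14.7 ≈ 9.974
  n=3: λ₃ = 22.5π²/2² - 14.7 ≈ 40.817
Since 2.5π²/2² ≈ 6.169 < 14.7, λ₁ < 0.
The n=1 mode grows fastest (−λₙ is largest for n=1) → dominates.
Asymptotic: θ ~ c₁ sin(πx/2) e^{8.531t} (exponential growth at rate −λ₁ ≈ 8.531).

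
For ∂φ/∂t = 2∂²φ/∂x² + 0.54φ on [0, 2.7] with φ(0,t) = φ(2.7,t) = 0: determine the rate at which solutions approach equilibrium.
Eigenvalues: λₙ = 2n²π²/2.7² - 0.54.
First three modes:
  n=1: λ₁ = 2π²/2.7² - 0.54 ≈ 2.168
  n=2: λ₂ = 8π²/2.7² - 0.54 ≈ 10.291
  n=3: λ₃ = 18π²/2.7² - 0.54 ≈ 23.829
Since 2π²/2.7² ≈ 2.708 > 0.54, all λₙ > 0.
The n=1 mode decays slowest → dominates as t → ∞.
Asymptotic: φ ~ c₁ sin(πx/2.7) e^{-λ₁t} with decay rate λ₁ ≈ 2.168.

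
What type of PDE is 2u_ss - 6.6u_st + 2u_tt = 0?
With A = 2, B = -6.6, C = 2, the discriminant is 27.56. This is a hyperbolic PDE.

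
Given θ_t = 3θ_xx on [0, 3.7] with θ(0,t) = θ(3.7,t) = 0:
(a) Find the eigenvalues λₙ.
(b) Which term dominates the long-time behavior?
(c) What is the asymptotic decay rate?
Eigenvalues: λₙ = 3n²π²/3.7².
First three modes:
  n=1: λ₁ = 3π²/3.7² ≈ 2.163
  n=2: λ₂ = 12π²/3.7² ≈ 8.651 (4× faster decay)
  n=3: λ₃ = 27π²/3.7² ≈ 19.465 (9× faster decay)
As t → ∞, higher modes decay exponentially faster. The n=1 mode dominates: θ ~ c₁ sin(πx/3.7) e^{-λ₁t}.
Decay rate: λ₁ = 3π²/3.7² ≈ 2.163.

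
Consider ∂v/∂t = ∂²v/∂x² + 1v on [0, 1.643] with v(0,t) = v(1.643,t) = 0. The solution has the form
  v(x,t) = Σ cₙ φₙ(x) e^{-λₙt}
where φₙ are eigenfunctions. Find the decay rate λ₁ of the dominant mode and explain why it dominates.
Eigenvalues: λₙ = n²π²/1.643² - 1.
First three modes:
  n=1: λ₁ = π²/1.643² - 1 ≈ 2.656
  n=2: λ₂ = 4π²/1.643² - 1 ≈ 13.625
  n=3: λ₃ = 9π²/1.643² - 1 ≈ 31.905
Since π²/1.643² ≈ 3.656 > 1, all λₙ > 0.
The n=1 mode decays slowest → dominates as t → ∞.
Asymptotic: v ~ c₁ sin(πx/1.643) e^{-λ₁t} with decay rate λ₁ ≈ 2.656.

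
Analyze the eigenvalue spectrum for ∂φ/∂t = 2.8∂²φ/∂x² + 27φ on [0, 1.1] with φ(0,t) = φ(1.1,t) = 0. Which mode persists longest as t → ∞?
Eigenvalues: λₙ = 2.8n²π²/1.1² - 27.
First three modes:
  n=1: λ₁ = 2.8π²/1.1² - 27 ≈ -4.161
  n=2: λ₂ = 11.2π²/1.1² - 27 ≈ 64.355
  n=3: λ₃ = 25.2π²/1.1² - 27 ≈ 178.549
Since 2.8π²/1.1² ≈ 22.839 < 27, λ₁ < 0.
The n=1 mode grows fastest (−λₙ is largest for n=1) → dominates.
Asymptotic: φ ~ c₁ sin(πx/1.1) e^{4.161t} (exponential growth at rate −λ₁ ≈ 4.161).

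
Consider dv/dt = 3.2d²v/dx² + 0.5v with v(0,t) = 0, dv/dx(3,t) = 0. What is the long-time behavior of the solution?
As t → ∞, v → 0. Diffusion dominates reaction (r=0.5 < κπ²/(4L²)≈0.88); solution decays.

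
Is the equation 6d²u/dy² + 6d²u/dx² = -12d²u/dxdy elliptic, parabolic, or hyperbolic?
Rewriting in standard form: 6d²u/dx² + 12d²u/dxdy + 6d²u/dy² = 0. Computing B² - 4AC with A = 6, B = 12, C = 6: discriminant = 0 (zero). Answer: parabolic.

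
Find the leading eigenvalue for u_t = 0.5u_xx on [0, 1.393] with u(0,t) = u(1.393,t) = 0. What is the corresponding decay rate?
Eigenvalues: λₙ = 0.5n²π²/1.393².
First three modes:
  n=1: λ₁ = 0.5π²/1.393² ≈ 2.543
  n=2: λ₂ = 2π²/1.393² ≈ 10.172 (4× faster decay)
  n=3: λ₃ = 4.5π²/1.393² ≈ 22.888 (9× faster decay)
As t → ∞, higher modes decay exponentially faster. The n=1 mode dominates: u ~ c₁ sin(πx/1.393) e^{-λ₁t}.
Decay rate: λ₁ = 0.5π²/1.393² ≈ 2.543.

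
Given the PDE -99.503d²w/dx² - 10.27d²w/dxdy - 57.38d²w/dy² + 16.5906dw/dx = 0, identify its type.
The second-order coefficients are A = -99.503, B = -10.27, C = -57.38. Since B² - 4AC = -22732.45566 < 0, this is an elliptic PDE.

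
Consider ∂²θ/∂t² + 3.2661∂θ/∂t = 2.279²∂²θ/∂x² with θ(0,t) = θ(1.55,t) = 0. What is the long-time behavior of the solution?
As t → ∞, θ → 0. Damping (γ=3.2661) dissipates energy; oscillations decay exponentially.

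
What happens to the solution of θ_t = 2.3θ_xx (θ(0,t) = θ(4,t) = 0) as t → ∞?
θ → 0. Heat diffuses out through both boundaries.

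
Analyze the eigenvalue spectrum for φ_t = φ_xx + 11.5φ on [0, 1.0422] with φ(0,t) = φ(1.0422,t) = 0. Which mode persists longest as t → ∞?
Eigenvalues: λₙ = n²π²/1.0422² - 11.5.
First three modes:
  n=1: λ₁ = π²/1.0422² - 11.5 ≈ -2.413
  n=2: λ₂ = 4π²/1.0422² - 11.5 ≈ 24.846
  n=3: λ₃ = 9π²/1.0422² - 11.5 ≈ 70.279
Since π²/1.0422² ≈ 9.087 < 11.5, λ₁ < 0.
The n=1 mode grows fastest (−λₙ is largest for n=1) → dominates.
Asymptotic: φ ~ c₁ sin(πx/1.0422) e^{2.413t} (exponential growth at rate −λ₁ ≈ 2.413).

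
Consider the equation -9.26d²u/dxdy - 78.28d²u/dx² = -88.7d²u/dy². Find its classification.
Rewriting in standard form: -78.28d²u/dx² - 9.26d²u/dxdy + 88.7d²u/dy² = 0. Hyperbolic. (A = -78.28, B = -9.26, C = 88.7 gives B² - 4AC = 27859.4916.)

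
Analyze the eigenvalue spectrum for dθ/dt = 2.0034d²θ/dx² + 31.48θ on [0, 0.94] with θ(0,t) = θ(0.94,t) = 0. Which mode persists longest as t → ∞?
Eigenvalues: λₙ = 2.0034n²π²/0.94² - 31.48.
First three modes:
  n=1: λ₁ = 2.0034π²/0.94² - 31.48 ≈ -9.102
  n=2: λ₂ = 8.0136π²/0.94² - 31.48 ≈ 58.03
  n=3: λ₃ = 18.0306π²/0.94² - 31.48 ≈ 169.918
Since 2.0034π²/0.94² ≈ 22.378 < 31.48, λ₁ < 0.
The n=1 mode grows fastest (−λₙ is largest for n=1) → dominates.
Asymptotic: θ ~ c₁ sin(πx/0.94) e^{9.102t} (exponential growth at rate −λ₁ ≈ 9.102).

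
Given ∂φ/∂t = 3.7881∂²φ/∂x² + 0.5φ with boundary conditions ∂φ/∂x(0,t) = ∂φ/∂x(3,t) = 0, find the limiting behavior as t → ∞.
φ grows unboundedly. With Neumann BCs the constant mode has diffusion eigenvalue 0, so any r > 0 makes it grow like e^(0.5t); solution grows exponentially.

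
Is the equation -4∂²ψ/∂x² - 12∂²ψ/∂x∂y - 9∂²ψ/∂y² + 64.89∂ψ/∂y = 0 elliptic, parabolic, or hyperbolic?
Computing B² - 4AC with A = -4, B = -12, C = -9: discriminant = 0 (zero). Answer: parabolic.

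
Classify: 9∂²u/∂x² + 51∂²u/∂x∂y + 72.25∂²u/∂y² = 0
Parabolic (discriminant = 0).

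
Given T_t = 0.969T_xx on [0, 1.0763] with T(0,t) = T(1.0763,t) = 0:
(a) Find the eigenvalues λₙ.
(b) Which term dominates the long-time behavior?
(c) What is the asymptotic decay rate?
Eigenvalues: λₙ = 0.969n²π²/1.0763².
First three modes:
  n=1: λ₁ = 0.969π²/1.0763² ≈ 8.256
  n=2: λ₂ = 3.876π²/1.0763² ≈ 33.023 (4× faster decay)
  n=3: λ₃ = 8.721π²/1.0763² ≈ 74.302 (9× faster decay)
As t → ∞, higher modes decay exponentially faster. The n=1 mode dominates: T ~ c₁ sin(πx/1.0763) e^{-λ₁t}.
Decay rate: λ₁ = 0.969π²/1.0763² ≈ 8.256.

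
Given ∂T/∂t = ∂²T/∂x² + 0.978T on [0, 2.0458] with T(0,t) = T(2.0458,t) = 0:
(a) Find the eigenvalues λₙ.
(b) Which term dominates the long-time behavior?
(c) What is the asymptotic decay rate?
Eigenvalues: λₙ = n²π²/2.0458² - 0.978.
First three modes:
  n=1: λ₁ = π²/2.0458² - 0.978 ≈ 1.38
  n=2: λ₂ = 4π²/2.0458² - 0.978 ≈ 8.455
  n=3: λ₃ = 9π²/2.0458² - 0.978 ≈ 20.245
Since π²/2.0458² ≈ 2.358 > 0.978, all λₙ > 0.
The n=1 mode decays slowest → dominates as t → ∞.
Asymptotic: T ~ c₁ sin(πx/2.0458) e^{-λ₁t} with decay rate λ₁ ≈ 1.38.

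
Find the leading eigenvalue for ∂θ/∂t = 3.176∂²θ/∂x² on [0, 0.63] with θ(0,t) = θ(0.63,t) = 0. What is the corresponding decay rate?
Eigenvalues: λₙ = 3.176n²π²/0.63².
First three modes:
  n=1: λ₁ = 3.176π²/0.63² ≈ 78.977
  n=2: λ₂ = 12.704π²/0.63² ≈ 315.907 (4× faster decay)
  n=3: λ₃ = 28.584π²/0.63² ≈ 710.791 (9× faster decay)
As t → ∞, higher modes decay exponentially faster. The n=1 mode dominates: θ ~ c₁ sin(πx/0.63) e^{-λ₁t}.
Decay rate: λ₁ = 3.176π²/0.63² ≈ 78.977.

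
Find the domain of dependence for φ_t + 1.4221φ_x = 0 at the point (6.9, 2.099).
A single point: x = 3.9150121. The characteristic through (6.9, 2.099) is x - 1.4221t = const, so x = 6.9 - 1.4221·2.099 = 3.9150121.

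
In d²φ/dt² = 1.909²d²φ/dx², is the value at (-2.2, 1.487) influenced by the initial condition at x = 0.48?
Yes. The domain of dependence is [-5.038683, 0.638683], and 0.48 ∈ [-5.038683, 0.638683].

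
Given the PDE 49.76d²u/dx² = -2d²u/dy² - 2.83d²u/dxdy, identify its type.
Rewriting in standard form: 49.76d²u/dx² + 2.83d²u/dxdy + 2d²u/dy² = 0. The second-order coefficients are A = 49.76, B = 2.83, C = 2. Since B² - 4AC = -390.0711 < 0, this is an elliptic PDE.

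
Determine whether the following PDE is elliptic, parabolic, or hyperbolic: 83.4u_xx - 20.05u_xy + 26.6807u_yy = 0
Coefficients: A = 83.4, B = -20.05, C = 26.6807. B² - 4AC = -8498.67902, which is negative, so the equation is elliptic.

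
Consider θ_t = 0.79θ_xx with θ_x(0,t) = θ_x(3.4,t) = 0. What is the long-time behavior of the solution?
As t → ∞, θ → constant (steady state). Heat is conserved (no flux at boundaries); solution approaches the spatial average.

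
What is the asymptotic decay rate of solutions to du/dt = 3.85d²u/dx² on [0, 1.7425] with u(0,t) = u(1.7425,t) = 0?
Eigenvalues: λₙ = 3.85n²π²/1.7425².
First three modes:
  n=1: λ₁ = 3.85π²/1.7425² ≈ 12.515
  n=2: λ₂ = 15.4π²/1.7425² ≈ 50.058 (4× faster decay)
  n=3: λ₃ = 34.65π²/1.7425² ≈ 112.631 (9× faster decay)
As t → ∞, higher modes decay exponentially faster. The n=1 mode dominates: u ~ c₁ sin(πx/1.7425) e^{-λ₁t}.
Decay rate: λ₁ = 3.85π²/1.7425² ≈ 12.515.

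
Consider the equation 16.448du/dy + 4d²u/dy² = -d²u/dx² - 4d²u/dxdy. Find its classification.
Rewriting in standard form: d²u/dx² + 4d²u/dxdy + 4d²u/dy² + 16.448du/dy = 0. Parabolic. (A = 1, B = 4, C = 4 gives B² - 4AC = 0.)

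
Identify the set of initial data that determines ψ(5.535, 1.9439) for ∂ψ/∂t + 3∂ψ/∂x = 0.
A single point: x = -0.2967. The characteristic through (5.535, 1.9439) is x - 3t = const, so x = 5.535 - 3·1.9439 = -0.2967.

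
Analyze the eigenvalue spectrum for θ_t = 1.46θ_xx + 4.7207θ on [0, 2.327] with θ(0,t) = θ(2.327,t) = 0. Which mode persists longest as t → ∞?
Eigenvalues: λₙ = 1.46n²π²/2.327² - 4.7207.
First three modes:
  n=1: λ₁ = 1.46π²/2.327² - 4.7207 ≈ -2.06
  n=2: λ₂ = 5.84π²/2.327² - 4.7207 ≈ 5.924
  n=3: λ₃ = 13.14π²/2.327² - 4.7207 ≈ 19.229
Since 1.46π²/2.327² ≈ 2.661 < 4.7207, λ₁ < 0.
The n=1 mode grows fastest (−λₙ is largest for n=1) → dominates.
Asymptotic: θ ~ c₁ sin(πx/2.327) e^{2.06t} (exponential growth at rate −λ₁ ≈ 2.06).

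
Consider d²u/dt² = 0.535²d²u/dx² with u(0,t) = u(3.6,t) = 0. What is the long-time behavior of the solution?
As t → ∞, u oscillates (no decay). Energy is conserved; the solution oscillates indefinitely as standing waves.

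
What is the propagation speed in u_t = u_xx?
Infinite. The heat equation is parabolic, not hyperbolic, so disturbances propagate instantly.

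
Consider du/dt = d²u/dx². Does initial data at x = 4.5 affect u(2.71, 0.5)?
Yes, for any finite x. The heat equation has infinite propagation speed, so all initial data affects all points at any t > 0.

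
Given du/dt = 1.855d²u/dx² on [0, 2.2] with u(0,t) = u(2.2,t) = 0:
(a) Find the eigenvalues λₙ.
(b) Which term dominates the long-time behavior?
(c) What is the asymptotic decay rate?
Eigenvalues: λₙ = 1.855n²π²/2.2².
First three modes:
  n=1: λ₁ = 1.855π²/2.2² ≈ 3.783
  n=2: λ₂ = 7.42π²/2.2² ≈ 15.131 (4× faster decay)
  n=3: λ₃ = 16.695π²/2.2² ≈ 34.044 (9× faster decay)
As t → ∞, higher modes decay exponentially faster. The n=1 mode dominates: u ~ c₁ sin(πx/2.2) e^{-λ₁t}.
Decay rate: λ₁ = 1.855π²/2.2² ≈ 3.783.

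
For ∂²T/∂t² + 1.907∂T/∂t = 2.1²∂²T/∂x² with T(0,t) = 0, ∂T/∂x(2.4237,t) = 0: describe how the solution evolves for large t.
T → 0. Damping (γ=1.907) dissipates energy; oscillations decay exponentially.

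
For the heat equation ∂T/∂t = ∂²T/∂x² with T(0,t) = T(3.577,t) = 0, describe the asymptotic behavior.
T → 0. Heat diffuses out through both boundaries.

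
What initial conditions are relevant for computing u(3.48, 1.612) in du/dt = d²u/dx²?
The entire real line. The heat equation has infinite propagation speed: any initial disturbance instantly affects all points (though exponentially small far away).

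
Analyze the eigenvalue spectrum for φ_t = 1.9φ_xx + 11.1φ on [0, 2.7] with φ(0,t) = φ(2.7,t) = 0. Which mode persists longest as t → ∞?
Eigenvalues: λₙ = 1.9n²π²/2.7² - 11.1.
First three modes:
  n=1: λ₁ = 1.9π²/2.7² - 11.1 ≈ -8.528
  n=2: λ₂ = 7.6π²/2.7² - 11.1 ≈ -0.811
  n=3: λ₃ = 17.1π²/2.7² - 11.1 ≈ 12.051
Since 1.9π²/2.7² ≈ 2.572 < 11.1, λ₁ < 0.
The n=1 mode grows fastest (−λₙ is largest for n=1) → dominates.
Asymptotic: φ ~ c₁ sin(πx/2.7) e^{8.528t} (exponential growth at rate −λ₁ ≈ 8.528).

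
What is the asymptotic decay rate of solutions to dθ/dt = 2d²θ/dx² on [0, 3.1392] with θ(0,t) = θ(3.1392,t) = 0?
Eigenvalues: λₙ = 2n²π²/3.1392².
First three modes:
  n=1: λ₁ = 2π²/3.1392² ≈ 2.003
  n=2: λ₂ = 8π²/3.1392² ≈ 8.012 (4× faster decay)
  n=3: λ₃ = 18π²/3.1392² ≈ 18.027 (9× faster decay)
As t → ∞, higher modes decay exponentially faster. The n=1 mode dominates: θ ~ c₁ sin(πx/3.1392) e^{-λ₁t}.
Decay rate: λ₁ = 2π²/3.1392² ≈ 2.003.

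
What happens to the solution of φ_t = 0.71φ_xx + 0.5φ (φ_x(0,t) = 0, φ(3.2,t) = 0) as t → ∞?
φ grows unboundedly. Reaction dominates diffusion (r=0.5 > κπ²/(4L²)≈0.17); solution grows exponentially.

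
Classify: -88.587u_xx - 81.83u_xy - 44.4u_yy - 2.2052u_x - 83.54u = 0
Elliptic (discriminant = -9036.9023).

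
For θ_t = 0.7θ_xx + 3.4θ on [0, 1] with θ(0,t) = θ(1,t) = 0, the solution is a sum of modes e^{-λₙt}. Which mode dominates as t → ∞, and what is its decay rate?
Eigenvalues: λₙ = 0.7n²π²/1² - 3.4.
First three modes:
  n=1: λ₁ = 0.7π² - 3.4 ≈ 3.509
  n=2: λ₂ = 2.8π² - 3.4 ≈ 24.235
  n=3: λ₃ = 6.3π² - 3.4 ≈ 58.779
Since 0.7π² ≈ 6.909 > 3.4, all λₙ > 0.
The n=1 mode decays slowest → dominates as t → ∞.
Asymptotic: θ ~ c₁ sin(πx/1) e^{-λ₁t} with decay rate λ₁ ≈ 3.509.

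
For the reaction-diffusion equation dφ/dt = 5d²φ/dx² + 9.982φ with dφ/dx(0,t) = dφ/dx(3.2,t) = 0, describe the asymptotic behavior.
φ grows unboundedly. With Neumann BCs the constant mode has diffusion eigenvalue 0, so any r > 0 makes it grow like e^(9.982t); solution grows exponentially.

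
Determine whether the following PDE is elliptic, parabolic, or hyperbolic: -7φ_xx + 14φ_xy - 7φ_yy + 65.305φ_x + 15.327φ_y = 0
Coefficients: A = -7, B = 14, C = -7. B² - 4AC = 0, which is zero, so the equation is parabolic.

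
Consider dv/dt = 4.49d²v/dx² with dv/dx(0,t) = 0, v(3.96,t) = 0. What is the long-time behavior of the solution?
As t → ∞, v → 0. Heat escapes through the Dirichlet boundary.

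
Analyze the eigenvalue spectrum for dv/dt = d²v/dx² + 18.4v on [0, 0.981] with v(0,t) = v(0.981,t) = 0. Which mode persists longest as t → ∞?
Eigenvalues: λₙ = n²π²/0.981² - 18.4.
First three modes:
  n=1: λ₁ = π²/0.981² - 18.4 ≈ -8.144
  n=2: λ₂ = 4π²/0.981² - 18.4 ≈ 22.622
  n=3: λ₃ = 9π²/0.981² - 18.4 ≈ 73.901
Since π²/0.981² ≈ 10.256 < 18.4, λ₁ < 0.
The n=1 mode grows fastest (−λₙ is largest for n=1) → dominates.
Asymptotic: v ~ c₁ sin(πx/0.981) e^{8.144t} (exponential growth at rate −λ₁ ≈ 8.144).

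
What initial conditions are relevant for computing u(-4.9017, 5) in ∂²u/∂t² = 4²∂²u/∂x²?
Domain of dependence: [-24.9017, 15.0983]. Signals travel at speed 4, so data within |x - -4.9017| ≤ 4·5 = 20 can reach the point.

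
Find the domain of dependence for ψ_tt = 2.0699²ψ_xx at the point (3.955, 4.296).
Domain of dependence: [-4.9372904, 12.8472904]. Signals travel at speed 2.0699, so data within |x - 3.955| ≤ 2.0699·4.296 = 8.8922904 can reach the point.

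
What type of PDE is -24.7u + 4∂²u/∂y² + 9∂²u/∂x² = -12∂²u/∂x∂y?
Rewriting in standard form: 9∂²u/∂x² + 12∂²u/∂x∂y + 4∂²u/∂y² - 24.7u = 0. With A = 9, B = 12, C = 4, the discriminant is 0. This is a parabolic PDE.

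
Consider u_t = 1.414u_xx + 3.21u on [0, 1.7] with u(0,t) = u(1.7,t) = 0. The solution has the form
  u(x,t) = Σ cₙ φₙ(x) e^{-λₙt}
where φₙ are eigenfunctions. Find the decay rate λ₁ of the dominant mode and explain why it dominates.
Eigenvalues: λₙ = 1.414n²π²/1.7² - 3.21.
First three modes:
  n=1: λ₁ = 1.414π²/1.7² - 3.21 ≈ 1.619
  n=2: λ₂ = 5.656π²/1.7² - 3.21 ≈ 16.106
  n=3: λ₃ = 12.726π²/1.7² - 3.21 ≈ 40.25
Since 1.414π²/1.7² ≈ 4.829 > 3.21, all λₙ > 0.
The n=1 mode decays slowest → dominates as t → ∞.
Asymptotic: u ~ c₁ sin(πx/1.7) e^{-λ₁t} with decay rate λ₁ ≈ 1.619.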